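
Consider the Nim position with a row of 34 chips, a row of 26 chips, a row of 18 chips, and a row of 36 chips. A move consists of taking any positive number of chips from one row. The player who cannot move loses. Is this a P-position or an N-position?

N-position

In binary:
  100010  (34)
  011010  (26)
  010010  (18)
  100100  (36)
  ------
  001110  (14)
The nim-sum is 14 ≠ 0, so this is an N-position: the player to move can win.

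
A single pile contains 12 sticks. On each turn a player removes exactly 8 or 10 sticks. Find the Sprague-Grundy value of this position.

Compute g(0), g(1), … for moves {8, 10}:
g(0) = mex{} = 0
g(1) = mex{} = 0
g(2) = mex{} = 0
g(3) = mex{} = 0
g(4) = mex{} = 0
g(5) = mex{} = 0
g(6) = mex{} = 0
g(7) = mex{} = 0
g(8) = mex{0} = 1
g(9) = mex{0} = 1
g(10) = mex{0} = 1
g(11) = mex{0} = 1
g(12) = mex{0} = 1
So g(12) = 1.

1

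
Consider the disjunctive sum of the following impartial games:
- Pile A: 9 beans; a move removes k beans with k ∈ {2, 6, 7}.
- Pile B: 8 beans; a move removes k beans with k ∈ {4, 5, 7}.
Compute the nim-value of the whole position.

Build the Grundy sequence for pile A with g(k) = mex{g(k−s) : s ∈ {2, 6, 7}, s ≤ k}:
k:     0  1  2  3  4  5  6  7  8  9
g(k):  0  0  1  1  0  0  1  1  2  0
So g(9) = 0.
For pile B, compute g(0), g(1), … with moves {4, 5, 7}:
g(0) = mex{} = 0
g(1) = mex{} = 0
g(2) = mex{} = 0
g(3) = mex{} = 0
g(4) = mex{0} = 1
g(5) = mex{0} = 1
g(6) = mex{0} = 1
g(7) = mex{0} = 1
g(8) = mex{0,1} = 2
So g(8) = 2.
The value of a disjunctive sum is the nim-sum of the parts.
Combined value = 0 XOR 2 = 2.

2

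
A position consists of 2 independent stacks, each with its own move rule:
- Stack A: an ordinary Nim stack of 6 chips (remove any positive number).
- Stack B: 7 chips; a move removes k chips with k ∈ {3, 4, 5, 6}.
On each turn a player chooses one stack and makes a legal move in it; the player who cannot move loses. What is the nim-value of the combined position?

4

Stack A is a plain Nim stack of size 6, so its Grundy value is 6.
Grundy values for stack B (subtraction set {3, 4, 5, 6}):
k:     0  1  2  3  4  5  6  7
g(k):  0  0  0  1  1  1  2  2
So g(7) = 2.
The value of a disjunctive sum is the nim-sum of the parts.
Combined value = 6 ⊕ 2 = 4.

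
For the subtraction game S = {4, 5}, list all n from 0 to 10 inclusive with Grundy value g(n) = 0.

0, 1, 2, 3, 9, 10

Build the Grundy sequence with g(k) = mex{g(k−s) : s ∈ {4, 5}, s ≤ k}:
g(0) = mex{} = 0
g(1) = mex{} = 0
g(2) = mex{} = 0
g(3) = mex{} = 0
g(4) = mex{0} = 1
g(5) = mex{0} = 1
g(6) = mex{0} = 1
g(7) = mex{0} = 1
g(8) = mex{0,1} = 2
g(9) = mex{1} = 0
g(10) = mex{1} = 0
The P-positions (g = 0) in 0..10 are 0, 1, 2, 3, 9, 10.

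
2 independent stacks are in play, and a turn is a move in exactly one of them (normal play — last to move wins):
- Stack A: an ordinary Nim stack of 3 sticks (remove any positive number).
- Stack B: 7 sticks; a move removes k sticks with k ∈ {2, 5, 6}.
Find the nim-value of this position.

0

Stack A is a plain Nim stack of size 3, so its Grundy value is 3.
Build the Grundy sequence for stack B with g(k) = mex{g(k−s) : s ∈ {2, 5, 6}, s ≤ k}:
k:     0  1  2  3  4  5  6  7
g(k):  0  0  1  1  0  2  1  3
So g(7) = 3.
By the Sprague-Grundy theorem, the Grundy value of a sum of independent games is the XOR of the component values.
Combined value = 3 ⊕ 3 = 0.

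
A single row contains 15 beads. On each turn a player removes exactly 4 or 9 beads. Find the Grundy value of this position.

0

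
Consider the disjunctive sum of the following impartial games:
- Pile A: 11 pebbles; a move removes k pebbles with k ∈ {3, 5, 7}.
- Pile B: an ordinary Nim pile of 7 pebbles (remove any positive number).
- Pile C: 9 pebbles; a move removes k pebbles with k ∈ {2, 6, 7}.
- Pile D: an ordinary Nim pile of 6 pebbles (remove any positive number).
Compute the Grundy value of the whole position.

Grundy values for pile A (subtraction set {3, 5, 7}):
g(0) = mex{} = 0
g(1) = mex{} = 0
g(2) = mex{} = 0
g(3) = mex{0} = 1
g(4) = mex{0} = 1
g(5) = mex{0} = 1
g(6) = mex{0,1} = 2
g(7) = mex{0,1} = 2
g(8) = mex{0,1} = 2
g(9) = mex{0,1,2} = 3
g(10) = mex{1,2} = 0
g(11) = mex{1,2} = 0
So g(11) = 0.
Pile B is a plain Nim pile of size 7, so its Grundy value is 7.
Build the Grundy sequence for pile C with g(k) = mex{g(k−s) : s ∈ {2, 6, 7}, s ≤ k}:
k:     0  1  2  3  4  5  6  7  8  9
g(k):  0  0  1  1  0  0  1  1  2  0
So g(9) = 0.
Pile D is a plain Nim pile of size 6, so its Grundy value is 6.
The value of a disjunctive sum is the nim-sum of the parts.
Combined value = 0 XOR 7 XOR 0 XOR 6 = 1.

1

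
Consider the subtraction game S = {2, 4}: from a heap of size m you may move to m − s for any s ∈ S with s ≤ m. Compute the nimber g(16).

2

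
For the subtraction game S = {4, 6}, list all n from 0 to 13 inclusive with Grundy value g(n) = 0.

0, 1, 2, 3, 10, 11, 12, 13

Build the Grundy sequence with g(k) = mex{g(k−s) : s ∈ {4, 6}, s ≤ k}:
k:     0  1  2  3  4  5  6  7  8  9 10 11 12 13
g(k):  0  0  0  0  1  1  1  1  2  2  0  0  0  0
The P-positions (g = 0) in 0..13 are 0, 1, 2, 3, 10, 11, 12, 13.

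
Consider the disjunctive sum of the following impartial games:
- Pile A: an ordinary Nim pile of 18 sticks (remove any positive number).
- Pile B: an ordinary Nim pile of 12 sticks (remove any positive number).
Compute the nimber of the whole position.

30

Pile A is a plain Nim pile of size 18, so its Grundy value is 18.
Pile B is a plain Nim pile of size 12, so its Grundy value is 12.
By the Sprague-Grundy theorem, the Grundy value of a sum of independent games is the XOR of the component values.
Combined value = 18 XOR 12 = 30.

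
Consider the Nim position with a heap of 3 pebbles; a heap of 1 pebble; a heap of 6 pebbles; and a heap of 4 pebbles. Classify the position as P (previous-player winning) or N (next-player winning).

P-position

Bitwise XOR of the heap sizes:
  011  (3)
  001  (1)
  110  (6)
  100  (4)
  ---
  000  (0)
The nim-sum is 0, so this is a P-position: the player to move is in a losing position under optimal play.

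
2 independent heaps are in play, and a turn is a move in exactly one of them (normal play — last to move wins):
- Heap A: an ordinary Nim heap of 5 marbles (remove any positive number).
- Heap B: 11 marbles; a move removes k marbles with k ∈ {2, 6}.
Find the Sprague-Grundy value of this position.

Heap A is a plain Nim heap of size 5, so its Grundy value is 5.
Build the Grundy sequence for heap B with g(k) = mex{g(k−s) : s ∈ {2, 6}, s ≤ k}:
k:     0  1  2  3  4  5  6  7  8  9 10 11
g(k):  0  0  1  1  0  0  1  1  0  0  1  1
So g(11) = 1.
By the Sprague-Grundy theorem, the Grundy value of a sum of independent games is the XOR of the component values.
Combined value = 5 XOR 1 = 4.

4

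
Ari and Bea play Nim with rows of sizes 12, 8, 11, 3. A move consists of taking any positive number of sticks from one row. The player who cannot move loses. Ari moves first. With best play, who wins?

Ari wins

Nim-sum: 12 XOR 8 XOR 11 XOR 3 = 12.
The nim-sum is 12 ≠ 0, so this is an N-position: the player to move can win; Ari has a winning move.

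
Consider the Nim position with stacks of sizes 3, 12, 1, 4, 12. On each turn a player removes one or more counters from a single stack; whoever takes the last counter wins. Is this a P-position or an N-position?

N-position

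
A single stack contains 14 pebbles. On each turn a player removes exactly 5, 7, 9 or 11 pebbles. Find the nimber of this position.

2

Build the Grundy sequence with g(k) = mex{g(k−s) : s ∈ {5, 7, 9, 11}, s ≤ k}:
g(0) = mex{} = 0
g(1) = mex{} = 0
g(2) = mex{} = 0
g(3) = mex{} = 0
g(4) = mex{} = 0
g(5) = mex{0} = 1
g(6) = mex{0} = 1
g(7) = mex{0} = 1
g(8) = mex{0} = 1
g(9) = mex{0} = 1
g(10) = mex{0,1} = 2
g(11) = mex{0,1} = 2
g(12) = mex{0,1} = 2
g(13) = mex{0,1} = 2
g(14) = mex{0,1} = 2
So g(14) = 2.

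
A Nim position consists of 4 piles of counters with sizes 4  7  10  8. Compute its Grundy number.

In binary:
  0100  (4)
  0111  (7)
  1010  (10)
  1000  (8)
  ----
  0001  (1)

1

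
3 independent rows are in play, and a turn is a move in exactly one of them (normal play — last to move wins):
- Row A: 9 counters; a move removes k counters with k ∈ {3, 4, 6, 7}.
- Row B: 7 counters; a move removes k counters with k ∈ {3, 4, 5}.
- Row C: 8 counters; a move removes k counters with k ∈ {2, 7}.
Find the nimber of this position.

For row A, compute g(0), g(1), … with moves {3, 4, 6, 7}:
g(0) = mex{} = 0
g(1) = mex{} = 0
g(2) = mex{} = 0
g(3) = mex{0} = 1
g(4) = mex{0} = 1
g(5) = mex{0} = 1
g(6) = mex{0,1} = 2
g(7) = mex{0,1} = 2
g(8) = mex{0,1} = 2
g(9) = mex{0,1,2} = 3
So g(9) = 3.
For row B, compute g(0), g(1), … with moves {3, 4, 5}:
k:     0  1  2  3  4  5  6  7
g(k):  0  0  0  1  1  1  2  2
So g(7) = 2.
Build the Grundy sequence for row C with g(k) = mex{g(k−s) : s ∈ {2, 7}, s ≤ k}:
g(0) = mex{} = 0
g(1) = mex{} = 0
g(2) = mex{0} = 1
g(3) = mex{0} = 1
g(4) = mex{1} = 0
g(5) = mex{1} = 0
g(6) = mex{0} = 1
g(7) = mex{0} = 1
g(8) = mex{0,1} = 2
So g(8) = 2.
The value of a disjunctive sum is the nim-sum of the parts.
Combined value = 3 ⊕ 2 ⊕ 2 = 3.

3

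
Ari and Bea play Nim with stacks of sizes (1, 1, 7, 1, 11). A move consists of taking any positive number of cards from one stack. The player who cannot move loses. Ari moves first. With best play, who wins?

Ari wins

Compute the nim-sum pairwise:
1 ⊕ 1 = 0
0 ⊕ 7 = 7
7 ⊕ 1 = 6
6 ⊕ 11 = 13
The nim-sum is 13 ≠ 0, so this is an N-position: the player to move can win; Ari has a winning move.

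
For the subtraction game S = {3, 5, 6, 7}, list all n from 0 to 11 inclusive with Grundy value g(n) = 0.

0, 1, 2, 10, 11

Build the Grundy sequence with g(k) = mex{g(k−s) : s ∈ {3, 5, 6, 7}, s ≤ k}:
k:     0  1  2  3  4  5  6  7  8  9 10 11
g(k):  0  0  0  1  1  1  2  2  2  3  0  0
The P-positions (g = 0) in 0..11 are 0, 1, 2, 10, 11.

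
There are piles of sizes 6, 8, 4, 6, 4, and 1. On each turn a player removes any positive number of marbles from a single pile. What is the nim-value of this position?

Write each in binary and XOR column by column:
  0110  (6)
  1000  (8)
  0100  (4)
  0110  (6)
  0100  (4)
  0001  (1)
  ----
  1001  (9)

9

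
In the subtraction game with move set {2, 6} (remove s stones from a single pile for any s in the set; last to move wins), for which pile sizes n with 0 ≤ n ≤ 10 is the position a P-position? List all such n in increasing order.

0, 1, 4, 5, 8, 9

Compute g(0), g(1), … for moves {2, 6}:
g(0) = mex{} = 0
g(1) = mex{} = 0
g(2) = mex{0} = 1
g(3) = mex{0} = 1
g(4) = mex{1} = 0
g(5) = mex{1} = 0
g(6) = mex{0} = 1
g(7) = mex{0} = 1
g(8) = mex{1} = 0
g(9) = mex{1} = 0
g(10) = mex{0} = 1
The P-positions (g = 0) in 0..10 are 0, 1, 4, 5, 8, 9.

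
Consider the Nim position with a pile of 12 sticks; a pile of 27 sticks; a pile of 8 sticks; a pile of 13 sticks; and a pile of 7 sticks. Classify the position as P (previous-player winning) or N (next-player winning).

N-position

Nim-sum: 12 ⊕ 27 ⊕ 8 ⊕ 13 ⊕ 7 = 21.
The nim-sum is 21 ≠ 0, so this is an N-position: the player to move can win.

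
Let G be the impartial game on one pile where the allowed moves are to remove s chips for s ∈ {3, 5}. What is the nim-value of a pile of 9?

0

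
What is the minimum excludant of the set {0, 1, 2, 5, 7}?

3

The values 0, 1, 2 are all present; 3 is the first non-negative integer missing from the set.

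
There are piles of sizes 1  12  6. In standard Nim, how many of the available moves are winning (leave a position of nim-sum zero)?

1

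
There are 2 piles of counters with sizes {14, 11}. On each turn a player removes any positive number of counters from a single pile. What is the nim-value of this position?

5

Nim-sum: 14 XOR 11 = 5.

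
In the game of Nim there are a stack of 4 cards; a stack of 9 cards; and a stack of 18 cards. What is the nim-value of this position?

Nim-sum: 4 ⊕ 9 ⊕ 18 = 31.

31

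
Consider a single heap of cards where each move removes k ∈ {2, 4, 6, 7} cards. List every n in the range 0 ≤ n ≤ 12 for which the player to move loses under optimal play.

0, 1, 9, 10

Build the Grundy sequence with g(k) = mex{g(k−s) : s ∈ {2, 4, 6, 7}, s ≤ k}:
g(0) = mex{} = 0
g(1) = mex{} = 0
g(2) = mex{0} = 1
g(3) = mex{0} = 1
g(4) = mex{0,1} = 2
g(5) = mex{0,1} = 2
g(6) = mex{0,1,2} = 3
g(7) = mex{0,1,2} = 3
g(8) = mex{0,1,2,3} = 4
g(9) = mex{1,2,3} = 0
g(10) = mex{1,2,3,4} = 0
g(11) = mex{0,2,3} = 1
g(12) = mex{0,2,3,4} = 1
The P-positions (g = 0) in 0..12 are 0, 1, 9, 10.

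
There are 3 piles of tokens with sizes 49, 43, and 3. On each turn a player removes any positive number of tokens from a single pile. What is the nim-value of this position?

Nim-sum: 49 ^ 43 ^ 3 = 25.

25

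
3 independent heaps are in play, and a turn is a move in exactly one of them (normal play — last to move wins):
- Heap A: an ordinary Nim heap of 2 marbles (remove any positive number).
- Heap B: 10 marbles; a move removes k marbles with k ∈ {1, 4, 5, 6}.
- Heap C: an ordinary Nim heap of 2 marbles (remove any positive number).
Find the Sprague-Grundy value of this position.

1

Heap A is a plain Nim heap of size 2, so its Grundy value is 2.
For heap B, compute g(0), g(1), … with moves {1, 4, 5, 6}:
k:     0  1  2  3  4  5  6  7  8  9 10
g(k):  0  1  0  1  2  3  2  3  4  0  1
So g(10) = 1.
Heap C is a plain Nim heap of size 2, so its Grundy value is 2.
The value of a disjunctive sum is the nim-sum of the parts.
Combined value = 2 ⊕ 1 ⊕ 2 = 1.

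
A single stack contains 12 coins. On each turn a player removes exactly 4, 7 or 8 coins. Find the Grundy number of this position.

0

Build the Grundy sequence with g(k) = mex{g(k−s) : s ∈ {4, 7, 8}, s ≤ k}:
g(0) = mex{} = 0
g(1) = mex{} = 0
g(2) = mex{} = 0
g(3) = mex{} = 0
g(4) = mex{0} = 1
g(5) = mex{0} = 1
g(6) = mex{0} = 1
g(7) = mex{0} = 1
g(8) = mex{0,1} = 2
g(9) = mex{0,1} = 2
g(10) = mex{0,1} = 2
g(11) = mex{0,1} = 2
g(12) = mex{1,2} = 0
So g(12) = 0.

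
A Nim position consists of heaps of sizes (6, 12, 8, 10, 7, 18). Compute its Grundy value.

29

Compute the nim-sum pairwise:
6 ^ 12 = 10
10 ^ 8 = 2
2 ^ 10 = 8
8 ^ 7 = 15
15 ^ 18 = 29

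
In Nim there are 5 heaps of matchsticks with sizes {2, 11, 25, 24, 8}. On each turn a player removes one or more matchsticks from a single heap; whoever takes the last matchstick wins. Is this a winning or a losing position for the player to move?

Losing position

Compute the nim-sum pairwise:
2 ⊕ 11 = 9
9 ⊕ 25 = 16
16 ⊕ 24 = 8
8 ⊕ 8 = 0
The nim-sum is 0, so this is a P-position: the player to move is in a losing position under optimal play.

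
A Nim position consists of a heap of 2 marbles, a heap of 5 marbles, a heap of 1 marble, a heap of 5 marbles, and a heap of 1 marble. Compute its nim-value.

2

Bitwise XOR of the heap sizes:
  010  (2)
  101  (5)
  001  (1)
  101  (5)
  001  (1)
  ---
  010  (2)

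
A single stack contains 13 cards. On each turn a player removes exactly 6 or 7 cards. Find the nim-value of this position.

Build the Grundy sequence with g(k) = mex{g(k−s) : s ∈ {6, 7}, s ≤ k}:
g(0) = mex{} = 0
g(1) = mex{} = 0
g(2) = mex{} = 0
g(3) = mex{} = 0
g(4) = mex{} = 0
g(5) = mex{} = 0
g(6) = mex{0} = 1
g(7) = mex{0} = 1
g(8) = mex{0} = 1
g(9) = mex{0} = 1
g(10) = mex{0} = 1
g(11) = mex{0} = 1
g(12) = mex{0,1} = 2
g(13) = mex{1} = 0
So g(13) = 0.

0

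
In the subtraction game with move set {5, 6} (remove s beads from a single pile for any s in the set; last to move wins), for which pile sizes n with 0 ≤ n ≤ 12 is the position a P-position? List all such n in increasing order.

0, 1, 2, 3, 4, 11, 12

Compute g(0), g(1), … for moves {5, 6}:
g(0) = mex{} = 0
g(1) = mex{} = 0
g(2) = mex{} = 0
g(3) = mex{} = 0
g(4) = mex{} = 0
g(5) = mex{0} = 1
g(6) = mex{0} = 1
g(7) = mex{0} = 1
g(8) = mex{0} = 1
g(9) = mex{0} = 1
g(10) = mex{0,1} = 2
g(11) = mex{1} = 0
g(12) = mex{1} = 0
The P-positions (g = 0) in 0..12 are 0, 1, 2, 3, 4, 11, 12.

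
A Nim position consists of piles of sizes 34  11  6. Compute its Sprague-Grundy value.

47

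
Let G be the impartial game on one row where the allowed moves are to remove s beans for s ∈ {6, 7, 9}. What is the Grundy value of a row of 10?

1

Build the Grundy sequence with g(k) = mex{g(k−s) : s ∈ {6, 7, 9}, s ≤ k}:
k:     0  1  2  3  4  5  6  7  8  9 10
g(k):  0  0  0  0  0  0  1  1  1  1  1
So g(10) = 1.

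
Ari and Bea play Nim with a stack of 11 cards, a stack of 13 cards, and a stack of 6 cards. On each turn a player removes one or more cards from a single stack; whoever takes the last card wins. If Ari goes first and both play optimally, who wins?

Nim-sum: 11 ⊕ 13 ⊕ 6 = 0.
The nim-sum is 0, so this is a P-position: the player to move is in a losing position under optimal play; Ari is about to move from it and so loses — Bea wins.

Bea wins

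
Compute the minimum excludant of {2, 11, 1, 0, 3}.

4

The values 0, 1, 2, 3 are all present; 4 is the first non-negative integer missing from the set.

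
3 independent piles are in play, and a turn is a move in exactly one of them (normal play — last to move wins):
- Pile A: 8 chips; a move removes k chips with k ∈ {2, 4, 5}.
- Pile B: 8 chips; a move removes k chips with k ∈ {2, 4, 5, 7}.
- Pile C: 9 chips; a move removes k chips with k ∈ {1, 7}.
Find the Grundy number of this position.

For pile A, compute g(0), g(1), … with moves {2, 4, 5}:
k:     0  1  2  3  4  5  6  7  8
g(k):  0  0  1  1  2  2  3  0  0
So g(8) = 0.
For pile B, compute g(0), g(1), … with moves {2, 4, 5, 7}:
g(0) = mex{} = 0
g(1) = mex{} = 0
g(2) = mex{0} = 1
g(3) = mex{0} = 1
g(4) = mex{0,1} = 2
g(5) = mex{0,1} = 2
g(6) = mex{0,1,2} = 3
g(7) = mex{0,1,2} = 3
g(8) = mex{0,1,2,3} = 4
So g(8) = 4.
Grundy values for pile C (subtraction set {1, 7}):
g(0) = mex{} = 0
g(1) = mex{0} = 1
g(2) = mex{1} = 0
g(3) = mex{0} = 1
g(4) = mex{1} = 0
g(5) = mex{0} = 1
g(6) = mex{1} = 0
g(7) = mex{0} = 1
g(8) = mex{1} = 0
g(9) = mex{0} = 1
So g(9) = 1.
By the Sprague-Grundy theorem, the Grundy value of a sum of independent games is the XOR of the component values.
Combined value = 0 ⊕ 4 ⊕ 1 = 5.

5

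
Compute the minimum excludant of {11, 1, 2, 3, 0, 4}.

The values 0, 1, 2, 3, 4 are all present; 5 is the first non-negative integer missing from the set.

5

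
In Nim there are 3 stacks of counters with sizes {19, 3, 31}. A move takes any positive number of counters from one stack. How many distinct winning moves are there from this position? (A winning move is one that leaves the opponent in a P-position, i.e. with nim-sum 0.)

Compute the nim-sum pairwise:
19 ^ 3 = 16
16 ^ 31 = 15
The overall nim-sum is X = 15. A stack of size p has a winning move iff p XOR X < p (reduce it to p XOR X).
  19: 19 XOR 15 = 28 ≥ 19 — no move.
  3: 3 XOR 15 = 12 ≥ 3 — no move.
  31: 31 XOR 15 = 16 < 31 — winning move (to 16).
That gives 1 winning move.

1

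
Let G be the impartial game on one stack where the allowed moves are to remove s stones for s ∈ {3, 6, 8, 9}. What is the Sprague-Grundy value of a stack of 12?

0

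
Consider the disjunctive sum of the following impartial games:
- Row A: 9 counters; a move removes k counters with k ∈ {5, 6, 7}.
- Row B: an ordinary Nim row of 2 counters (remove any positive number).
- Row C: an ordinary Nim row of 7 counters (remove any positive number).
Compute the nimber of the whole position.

Build the Grundy sequence for row A with g(k) = mex{g(k−s) : s ∈ {5, 6, 7}, s ≤ k}:
g(0) = mex{} = 0
g(1) = mex{} = 0
g(2) = mex{} = 0
g(3) = mex{} = 0
g(4) = mex{} = 0
g(5) = mex{0} = 1
g(6) = mex{0} = 1
g(7) = mex{0} = 1
g(8) = mex{0} = 1
g(9) = mex{0} = 1
So g(9) = 1.
Row B is a plain Nim row of size 2, so its Grundy value is 2.
Row C is a plain Nim row of size 7, so its Grundy value is 7.
The value of a disjunctive sum is the nim-sum of the parts.
Combined value = 1 ⊕ 2 ⊕ 7 = 4.

4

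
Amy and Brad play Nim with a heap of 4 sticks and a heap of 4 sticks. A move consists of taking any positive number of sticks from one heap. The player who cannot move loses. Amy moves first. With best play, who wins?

Brad wins

Bitwise XOR of the heap sizes:
  100  (4)
  100  (4)
  ---
  000  (0)
The nim-sum is 0, so this is a P-position: the player to move is in a losing position under optimal play; Amy is about to move from it and so loses — Brad wins.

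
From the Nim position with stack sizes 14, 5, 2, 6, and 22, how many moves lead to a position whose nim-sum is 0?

1

Compute the nim-sum pairwise:
14 XOR 5 = 11
11 XOR 2 = 9
9 XOR 6 = 15
15 XOR 22 = 25
The overall nim-sum is X = 25. A stack of size p has a winning move iff p XOR X < p (reduce it to p XOR X).
  14: 14 XOR 25 = 23 ≥ 14 — no move.
  5: 5 XOR 25 = 28 ≥ 5 — no move.
  2: 2 XOR 25 = 27 ≥ 2 — no move.
  6: 6 XOR 25 = 31 ≥ 6 — no move.
  22: 22 XOR 25 = 15 < 22 — winning move (to 15).
That gives 1 winning move.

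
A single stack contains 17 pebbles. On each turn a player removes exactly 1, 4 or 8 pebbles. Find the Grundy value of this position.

Grundy values for subtraction set {1, 4, 8}:
k:     0  1  2  3  4  5  6  7  8  9 10 11 12 13 14 15 16 17
g(k):  0  1  0  1  2  0  1  0  1  2  3  2  0  1  0  1  2  0
So g(17) = 0.

0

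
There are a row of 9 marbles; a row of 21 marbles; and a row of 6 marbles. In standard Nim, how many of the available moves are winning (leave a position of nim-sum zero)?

1

Nim-sum: 9 ⊕ 21 ⊕ 6 = 26.
The overall nim-sum is X = 26. A row of size p has a winning move iff p XOR X < p (reduce it to p XOR X).
  9: 9 XOR 26 = 19 ≥ 9 — no move.
  21: 21 XOR 26 = 15 < 21 — winning move (to 15).
  6: 6 XOR 26 = 28 ≥ 6 — no move.
That gives 1 winning move.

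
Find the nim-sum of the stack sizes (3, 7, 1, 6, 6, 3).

Compute the nim-sum pairwise:
3 ^ 7 = 4
4 ^ 1 = 5
5 ^ 6 = 3
3 ^ 6 = 5
5 ^ 3 = 6

6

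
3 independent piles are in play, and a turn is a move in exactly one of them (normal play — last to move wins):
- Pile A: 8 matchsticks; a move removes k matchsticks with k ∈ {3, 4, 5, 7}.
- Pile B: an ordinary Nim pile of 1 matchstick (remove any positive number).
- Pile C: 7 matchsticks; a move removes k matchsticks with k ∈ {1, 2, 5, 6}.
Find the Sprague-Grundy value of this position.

Build the Grundy sequence for pile A with g(k) = mex{g(k−s) : s ∈ {3, 4, 5, 7}, s ≤ k}:
g(0) = mex{} = 0
g(1) = mex{} = 0
g(2) = mex{} = 0
g(3) = mex{0} = 1
g(4) = mex{0} = 1
g(5) = mex{0} = 1
g(6) = mex{0,1} = 2
g(7) = mex{0,1} = 2
g(8) = mex{0,1} = 2
So g(8) = 2.
Pile B is a plain Nim pile of size 1, so its Grundy value is 1.
For pile C, compute g(0), g(1), … with moves {1, 2, 5, 6}:
k:     0  1  2  3  4  5  6  7
g(k):  0  1  2  0  1  2  3  0
So g(7) = 0.
By the Sprague-Grundy theorem, the Grundy value of a sum of independent games is the XOR of the component values.
Combined value = 2 ⊕ 1 ⊕ 0 = 3.

3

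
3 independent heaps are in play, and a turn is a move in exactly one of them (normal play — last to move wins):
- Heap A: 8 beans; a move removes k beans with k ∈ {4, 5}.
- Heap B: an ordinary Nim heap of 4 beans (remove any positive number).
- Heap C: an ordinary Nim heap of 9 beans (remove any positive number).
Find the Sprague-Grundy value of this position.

For heap A, compute g(0), g(1), … with moves {4, 5}:
g(0) = mex{} = 0
g(1) = mex{} = 0
g(2) = mex{} = 0
g(3) = mex{} = 0
g(4) = mex{0} = 1
g(5) = mex{0} = 1
g(6) = mex{0} = 1
g(7) = mex{0} = 1
g(8) = mex{0,1} = 2
So g(8) = 2.
Heap B is a plain Nim heap of size 4, so its Grundy value is 4.
Heap C is a plain Nim heap of size 9, so its Grundy value is 9.
By the Sprague-Grundy theorem, the Grundy value of a sum of independent games is the XOR of the component values.
Combined value = 2 ⊕ 4 ⊕ 9 = 15.

15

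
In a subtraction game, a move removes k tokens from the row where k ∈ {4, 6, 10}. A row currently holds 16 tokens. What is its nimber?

0

Compute g(0), g(1), … for moves {4, 6, 10}:
k:     0  1  2  3  4  5  6  7  8  9 10 11 12 13 14 15 16
g(k):  0  0  0  0  1  1  1  1  2  2  2  2  3  3  0  0  0
So g(16) = 0.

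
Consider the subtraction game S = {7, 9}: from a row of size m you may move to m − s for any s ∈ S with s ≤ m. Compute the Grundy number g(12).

1

Grundy values for subtraction set {7, 9}:
g(0) = mex{} = 0
g(1) = mex{} = 0
g(2) = mex{} = 0
g(3) = mex{} = 0
g(4) = mex{} = 0
g(5) = mex{} = 0
g(6) = mex{} = 0
g(7) = mex{0} = 1
g(8) = mex{0} = 1
g(9) = mex{0} = 1
g(10) = mex{0} = 1
g(11) = mex{0} = 1
g(12) = mex{0} = 1
So g(12) = 1.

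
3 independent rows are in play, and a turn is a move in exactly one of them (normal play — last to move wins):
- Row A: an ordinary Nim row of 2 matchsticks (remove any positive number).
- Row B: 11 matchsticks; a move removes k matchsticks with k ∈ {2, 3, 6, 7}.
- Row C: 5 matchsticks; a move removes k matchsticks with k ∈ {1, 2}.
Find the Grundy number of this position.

1

Row A is a plain Nim row of size 2, so its Grundy value is 2.
Build the Grundy sequence for row B with g(k) = mex{g(k−s) : s ∈ {2, 3, 6, 7}, s ≤ k}:
k:     0  1  2  3  4  5  6  7  8  9 10 11
g(k):  0  0  1  1  2  0  3  1  2  0  0  1
So g(11) = 1.
For row C, compute g(0), g(1), … with moves {1, 2}:
g(0) = mex{} = 0
g(1) = mex{0} = 1
g(2) = mex{0,1} = 2
g(3) = mex{1,2} = 0
g(4) = mex{0,2} = 1
g(5) = mex{0,1} = 2
So g(5) = 2.
The value of a disjunctive sum is the nim-sum of the parts.
Combined value = 2 ⊕ 1 ⊕ 2 = 1.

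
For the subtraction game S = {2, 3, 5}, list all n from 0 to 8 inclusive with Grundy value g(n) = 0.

0, 1, 7, 8

Compute g(0), g(1), … for moves {2, 3, 5}:
g(0) = mex{} = 0
g(1) = mex{} = 0
g(2) = mex{0} = 1
g(3) = mex{0} = 1
g(4) = mex{0,1} = 2
g(5) = mex{0,1} = 2
g(6) = mex{0,1,2} = 3
g(7) = mex{1,2} = 0
g(8) = mex{1,2,3} = 0
The P-positions (g = 0) in 0..8 are 0, 1, 7, 8.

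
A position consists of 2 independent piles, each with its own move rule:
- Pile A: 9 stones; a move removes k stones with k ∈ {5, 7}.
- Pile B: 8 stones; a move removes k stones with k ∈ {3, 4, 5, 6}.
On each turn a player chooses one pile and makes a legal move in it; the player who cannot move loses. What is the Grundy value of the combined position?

Grundy values for pile A (subtraction set {5, 7}):
k:     0  1  2  3  4  5  6  7  8  9
g(k):  0  0  0  0  0  1  1  1  1  1
So g(9) = 1.
For pile B, compute g(0), g(1), … with moves {3, 4, 5, 6}:
k:     0  1  2  3  4  5  6  7  8
g(k):  0  0  0  1  1  1  2  2  2
So g(8) = 2.
The value of a disjunctive sum is the nim-sum of the parts.
Combined value = 1 ⊕ 2 = 3.

3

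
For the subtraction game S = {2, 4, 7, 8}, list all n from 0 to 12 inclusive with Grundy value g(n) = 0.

Compute g(0), g(1), … for moves {2, 4, 7, 8}:
g(0) = mex{} = 0
g(1) = mex{} = 0
g(2) = mex{0} = 1
g(3) = mex{0} = 1
g(4) = mex{0,1} = 2
g(5) = mex{0,1} = 2
g(6) = mex{1,2} = 0
g(7) = mex{0,1,2} = 3
g(8) = mex{0,2} = 1
g(9) = mex{0,1,2,3} = 4
g(10) = mex{0,1} = 2
g(11) = mex{1,2,3,4} = 0
g(12) = mex{1,2} = 0
The P-positions (g = 0) in 0..12 are 0, 1, 6, 11, 12.

0, 1, 6, 11, 12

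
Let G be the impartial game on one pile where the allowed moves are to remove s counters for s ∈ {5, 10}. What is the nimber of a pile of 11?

2

Compute g(0), g(1), … for moves {5, 10}:
g(0) = mex{} = 0
g(1) = mex{} = 0
g(2) = mex{} = 0
g(3) = mex{} = 0
g(4) = mex{} = 0
g(5) = mex{0} = 1
g(6) = mex{0} = 1
g(7) = mex{0} = 1
g(8) = mex{0} = 1
g(9) = mex{0} = 1
g(10) = mex{0,1} = 2
g(11) = mex{0,1} = 2
So g(11) = 2.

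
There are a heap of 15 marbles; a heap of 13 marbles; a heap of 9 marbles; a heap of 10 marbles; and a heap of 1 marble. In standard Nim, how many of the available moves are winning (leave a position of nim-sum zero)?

0

Write each in binary and XOR column by column:
  1111  (15)
  1101  (13)
  1001  (9)
  1010  (10)
  0001  (1)
  ----
  0000  (0)
The nim-sum is already 0, so every move leaves a nonzero nim-sum — there are no winning moves.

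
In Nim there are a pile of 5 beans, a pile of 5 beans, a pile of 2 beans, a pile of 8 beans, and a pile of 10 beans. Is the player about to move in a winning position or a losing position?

Bitwise XOR of the heap sizes:
  0101  (5)
  0101  (5)
  0010  (2)
  1000  (8)
  1010  (10)
  ----
  0000  (0)
The nim-sum is 0, so this is a P-position: the player to move is in a losing position under optimal play.

Losing position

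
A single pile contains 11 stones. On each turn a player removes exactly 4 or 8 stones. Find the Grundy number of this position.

Build the Grundy sequence with g(k) = mex{g(k−s) : s ∈ {4, 8}, s ≤ k}:
g(0) = mex{} = 0
g(1) = mex{} = 0
g(2) = mex{} = 0
g(3) = mex{} = 0
g(4) = mex{0} = 1
g(5) = mex{0} = 1
g(6) = mex{0} = 1
g(7) = mex{0} = 1
g(8) = mex{0,1} = 2
g(9) = mex{0,1} = 2
g(10) = mex{0,1} = 2
g(11) = mex{0,1} = 2
So g(11) = 2.

2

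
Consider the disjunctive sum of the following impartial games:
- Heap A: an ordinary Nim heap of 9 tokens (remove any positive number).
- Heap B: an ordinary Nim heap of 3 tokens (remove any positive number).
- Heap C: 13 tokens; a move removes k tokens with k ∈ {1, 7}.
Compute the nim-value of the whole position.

Heap A is a plain Nim heap of size 9, so its Grundy value is 9.
Heap B is a plain Nim heap of size 3, so its Grundy value is 3.
For heap C, compute g(0), g(1), … with moves {1, 7}:
g(0) = mex{} = 0
g(1) = mex{0} = 1
g(2) = mex{1} = 0
g(3) = mex{0} = 1
g(4) = mex{1} = 0
g(5) = mex{0} = 1
g(6) = mex{1} = 0
g(7) = mex{0} = 1
g(8) = mex{1} = 0
g(9) = mex{0} = 1
g(10) = mex{1} = 0
g(11) = mex{0} = 1
g(12) = mex{1} = 0
g(13) = mex{0} = 1
So g(13) = 1.
By the Sprague-Grundy theorem, the Grundy value of a sum of independent games is the XOR of the component values.
Combined value = 9 XOR 3 XOR 1 = 11.

11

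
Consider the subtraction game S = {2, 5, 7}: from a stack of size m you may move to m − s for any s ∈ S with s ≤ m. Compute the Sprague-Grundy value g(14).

Compute g(0), g(1), … for moves {2, 5, 7}:
k:     0  1  2  3  4  5  6  7  8  9 10 11 12 13 14
g(k):  0  0  1  1  0  2  1  3  2  2  0  3  1  0  0
So g(14) = 0.

0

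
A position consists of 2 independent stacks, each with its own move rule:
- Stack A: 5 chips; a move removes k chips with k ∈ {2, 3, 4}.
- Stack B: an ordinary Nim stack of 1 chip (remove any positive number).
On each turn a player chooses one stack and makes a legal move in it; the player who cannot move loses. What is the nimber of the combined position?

Build the Grundy sequence for stack A with g(k) = mex{g(k−s) : s ∈ {2, 3, 4}, s ≤ k}:
k:     0  1  2  3  4  5
g(k):  0  0  1  1  2  2
So g(5) = 2.
Stack B is a plain Nim stack of size 1, so its Grundy value is 1.
By the Sprague-Grundy theorem, the Grundy value of a sum of independent games is the XOR of the component values.
Combined value = 2 XOR 1 = 3.

3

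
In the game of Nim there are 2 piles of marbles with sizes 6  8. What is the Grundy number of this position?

14

In binary:
  0110  (6)
  1000  (8)
  ----
  1110  (14)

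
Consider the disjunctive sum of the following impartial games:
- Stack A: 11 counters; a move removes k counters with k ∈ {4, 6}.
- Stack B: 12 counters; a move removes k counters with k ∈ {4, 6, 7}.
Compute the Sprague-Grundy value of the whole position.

0

Grundy values for stack A (subtraction set {4, 6}):
k:     0  1  2  3  4  5  6  7  8  9 10 11
g(k):  0  0  0  0  1  1  1  1  2  2  0  0
So g(11) = 0.
Grundy values for stack B (subtraction set {4, 6, 7}):
g(0) = mex{} = 0
g(1) = mex{} = 0
g(2) = mex{} = 0
g(3) = mex{} = 0
g(4) = mex{0} = 1
g(5) = mex{0} = 1
g(6) = mex{0} = 1
g(7) = mex{0} = 1
g(8) = mex{0,1} = 2
g(9) = mex{0,1} = 2
g(10) = mex{0,1} = 2
g(11) = mex{1} = 0
g(12) = mex{1,2} = 0
So g(12) = 0.
The value of a disjunctive sum is the nim-sum of the parts.
Combined value = 0 XOR 0 = 0.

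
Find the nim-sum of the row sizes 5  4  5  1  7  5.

Compute the nim-sum pairwise:
5 XOR 4 = 1
1 XOR 5 = 4
4 XOR 1 = 5
5 XOR 7 = 2
2 XOR 5 = 7

7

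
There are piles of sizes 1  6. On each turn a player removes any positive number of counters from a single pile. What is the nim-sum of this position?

7

Compute the nim-sum pairwise:
1 ⊕ 6 = 7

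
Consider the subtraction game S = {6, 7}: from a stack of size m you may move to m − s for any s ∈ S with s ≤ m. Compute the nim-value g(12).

2

Compute g(0), g(1), … for moves {6, 7}:
g(0) = mex{} = 0
g(1) = mex{} = 0
g(2) = mex{} = 0
g(3) = mex{} = 0
g(4) = mex{} = 0
g(5) = mex{} = 0
g(6) = mex{0} = 1
g(7) = mex{0} = 1
g(8) = mex{0} = 1
g(9) = mex{0} = 1
g(10) = mex{0} = 1
g(11) = mex{0} = 1
g(12) = mex{0,1} = 2
So g(12) = 2.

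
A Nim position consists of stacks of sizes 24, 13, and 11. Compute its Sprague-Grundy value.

30

Compute the nim-sum pairwise:
24 XOR 13 = 21
21 XOR 11 = 30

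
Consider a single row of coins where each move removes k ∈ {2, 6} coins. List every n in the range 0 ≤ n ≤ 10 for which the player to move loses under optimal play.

0, 1, 4, 5, 8, 9

Grundy values for subtraction set {2, 6}:
g(0) = mex{} = 0
g(1) = mex{} = 0
g(2) = mex{0} = 1
g(3) = mex{0} = 1
g(4) = mex{1} = 0
g(5) = mex{1} = 0
g(6) = mex{0} = 1
g(7) = mex{0} = 1
g(8) = mex{1} = 0
g(9) = mex{1} = 0
g(10) = mex{0} = 1
The P-positions (g = 0) in 0..10 are 0, 1, 4, 5, 8, 9.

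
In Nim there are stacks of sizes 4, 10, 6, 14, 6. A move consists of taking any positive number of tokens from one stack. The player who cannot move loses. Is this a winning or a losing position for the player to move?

Compute the nim-sum pairwise:
4 ⊕ 10 = 14
14 ⊕ 6 = 8
8 ⊕ 14 = 6
6 ⊕ 6 = 0
The nim-sum is 0, so this is a P-position: the player to move is in a losing position under optimal play.

Losing position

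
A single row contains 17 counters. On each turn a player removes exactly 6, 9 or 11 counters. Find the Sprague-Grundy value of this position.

Compute g(0), g(1), … for moves {6, 9, 11}:
k:     0  1  2  3  4  5  6  7  8  9 10 11 12 13 14 15 16 17
g(k):  0  0  0  0  0  0  1  1  1  1  1  1  2  2  2  2  2  0
So g(17) = 0.

0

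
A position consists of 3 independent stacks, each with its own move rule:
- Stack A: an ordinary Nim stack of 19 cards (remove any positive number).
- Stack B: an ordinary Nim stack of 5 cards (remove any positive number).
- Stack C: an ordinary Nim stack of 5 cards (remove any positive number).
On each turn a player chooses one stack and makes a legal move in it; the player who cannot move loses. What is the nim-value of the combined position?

Stack A is a plain Nim stack of size 19, so its Grundy value is 19.
Stack B is a plain Nim stack of size 5, so its Grundy value is 5.
Stack C is a plain Nim stack of size 5, so its Grundy value is 5.
By the Sprague-Grundy theorem, the Grundy value of a sum of independent games is the XOR of the component values.
Combined value = 19 XOR 5 XOR 5 = 19.

19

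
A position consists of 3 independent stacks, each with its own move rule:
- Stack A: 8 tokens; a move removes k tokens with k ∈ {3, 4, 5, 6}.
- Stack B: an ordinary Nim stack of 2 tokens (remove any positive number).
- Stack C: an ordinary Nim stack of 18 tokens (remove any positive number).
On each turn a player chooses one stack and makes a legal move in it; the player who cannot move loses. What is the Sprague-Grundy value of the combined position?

18

Grundy values for stack A (subtraction set {3, 4, 5, 6}):
g(0) = mex{} = 0
g(1) = mex{} = 0
g(2) = mex{} = 0
g(3) = mex{0} = 1
g(4) = mex{0} = 1
g(5) = mex{0} = 1
g(6) = mex{0,1} = 2
g(7) = mex{0,1} = 2
g(8) = mex{0,1} = 2
So g(8) = 2.
Stack B is a plain Nim stack of size 2, so its Grundy value is 2.
Stack C is a plain Nim stack of size 18, so its Grundy value is 18.
The value of a disjunctive sum is the nim-sum of the parts.
Combined value = 2 ⊕ 2 ⊕ 18 = 18.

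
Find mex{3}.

0 is not in the set, so the mex is 0.

0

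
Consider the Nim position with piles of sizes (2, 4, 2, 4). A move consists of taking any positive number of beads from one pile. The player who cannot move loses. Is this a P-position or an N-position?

P-position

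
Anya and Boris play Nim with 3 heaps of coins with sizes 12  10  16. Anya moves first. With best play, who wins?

Bitwise XOR of the heap sizes:
  01100  (12)
  01010  (10)
  10000  (16)
  -----
  10110  (22)
The nim-sum is 22 ≠ 0, so this is an N-position: the player to move can win; Anya has a winning move.

Anya wins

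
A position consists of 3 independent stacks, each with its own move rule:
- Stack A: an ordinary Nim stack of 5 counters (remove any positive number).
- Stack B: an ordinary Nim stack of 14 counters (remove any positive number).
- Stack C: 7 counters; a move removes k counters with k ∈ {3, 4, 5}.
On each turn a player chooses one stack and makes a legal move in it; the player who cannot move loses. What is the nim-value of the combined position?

9

Stack A is a plain Nim stack of size 5, so its Grundy value is 5.
Stack B is a plain Nim stack of size 14, so its Grundy value is 14.
Build the Grundy sequence for stack C with g(k) = mex{g(k−s) : s ∈ {3, 4, 5}, s ≤ k}:
g(0) = mex{} = 0
g(1) = mex{} = 0
g(2) = mex{} = 0
g(3) = mex{0} = 1
g(4) = mex{0} = 1
g(5) = mex{0} = 1
g(6) = mex{0,1} = 2
g(7) = mex{0,1} = 2
So g(7) = 2.
By the Sprague-Grundy theorem, the Grundy value of a sum of independent games is the XOR of the component values.
Combined value = 5 XOR 14 XOR 2 = 9.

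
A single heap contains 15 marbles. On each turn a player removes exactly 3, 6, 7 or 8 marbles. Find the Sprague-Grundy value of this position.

Compute g(0), g(1), … for moves {3, 6, 7, 8}:
k:     0  1  2  3  4  5  6  7  8  9 10 11 12 13 14 15
g(k):  0  0  0  1  1  1  2  2  2  3  3  0  0  0  1  1
So g(15) = 1.

1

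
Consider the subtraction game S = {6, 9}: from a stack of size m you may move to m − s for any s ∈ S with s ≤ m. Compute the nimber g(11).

1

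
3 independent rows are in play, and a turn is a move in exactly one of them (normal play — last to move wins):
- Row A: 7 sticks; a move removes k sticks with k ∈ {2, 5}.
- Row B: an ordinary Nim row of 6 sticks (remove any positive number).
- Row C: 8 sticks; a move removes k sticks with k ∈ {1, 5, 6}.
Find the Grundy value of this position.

4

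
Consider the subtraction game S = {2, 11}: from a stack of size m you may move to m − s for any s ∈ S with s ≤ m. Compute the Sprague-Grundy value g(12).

Build the Grundy sequence with g(k) = mex{g(k−s) : s ∈ {2, 11}, s ≤ k}:
g(0) = mex{} = 0
g(1) = mex{} = 0
g(2) = mex{0} = 1
g(3) = mex{0} = 1
g(4) = mex{1} = 0
g(5) = mex{1} = 0
g(6) = mex{0} = 1
g(7) = mex{0} = 1
g(8) = mex{1} = 0
g(9) = mex{1} = 0
g(10) = mex{0} = 1
g(11) = mex{0} = 1
g(12) = mex{0,1} = 2
So g(12) = 2.

2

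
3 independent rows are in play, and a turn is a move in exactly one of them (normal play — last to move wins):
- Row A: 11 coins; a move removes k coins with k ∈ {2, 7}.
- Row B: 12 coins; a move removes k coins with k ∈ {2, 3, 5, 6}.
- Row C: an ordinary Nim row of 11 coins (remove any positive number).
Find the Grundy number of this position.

8

Grundy values for row A (subtraction set {2, 7}):
k:     0  1  2  3  4  5  6  7  8  9 10 11
g(k):  0  0  1  1  0  0  1  1  2  0  0  1
So g(11) = 1.
For row B, compute g(0), g(1), … with moves {2, 3, 5, 6}:
g(0) = mex{} = 0
g(1) = mex{} = 0
g(2) = mex{0} = 1
g(3) = mex{0} = 1
g(4) = mex{0,1} = 2
g(5) = mex{0,1} = 2
g(6) = mex{0,1,2} = 3
g(7) = mex{0,1,2} = 3
g(8) = mex{1,2,3} = 0
g(9) = mex{1,2,3} = 0
g(10) = mex{0,2,3} = 1
g(11) = mex{0,2,3} = 1
g(12) = mex{0,1,3} = 2
So g(12) = 2.
Row C is a plain Nim row of size 11, so its Grundy value is 11.
The value of a disjunctive sum is the nim-sum of the parts.
Combined value = 1 ⊕ 2 ⊕ 11 = 8.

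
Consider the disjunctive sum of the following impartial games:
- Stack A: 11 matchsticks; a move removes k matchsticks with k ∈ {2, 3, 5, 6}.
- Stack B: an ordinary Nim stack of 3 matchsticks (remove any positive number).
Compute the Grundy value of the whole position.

2

For stack A, compute g(0), g(1), … with moves {2, 3, 5, 6}:
k:     0  1  2  3  4  5  6  7  8  9 10 11
g(k):  0  0  1  1  2  2  3  3  0  0  1  1
So g(11) = 1.
Stack B is a plain Nim stack of size 3, so its Grundy value is 3.
By the Sprague-Grundy theorem, the Grundy value of a sum of independent games is the XOR of the component values.
Combined value = 1 XOR 3 = 2.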